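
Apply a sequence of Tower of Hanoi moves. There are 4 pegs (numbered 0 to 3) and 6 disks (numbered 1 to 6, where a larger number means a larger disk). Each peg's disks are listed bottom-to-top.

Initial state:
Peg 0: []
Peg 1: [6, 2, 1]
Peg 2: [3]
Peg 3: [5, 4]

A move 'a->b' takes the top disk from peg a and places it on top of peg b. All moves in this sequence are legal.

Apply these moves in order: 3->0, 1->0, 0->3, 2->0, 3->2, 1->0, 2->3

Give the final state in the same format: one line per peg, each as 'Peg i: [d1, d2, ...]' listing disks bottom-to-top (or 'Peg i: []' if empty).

Answer: Peg 0: [4, 3, 2]
Peg 1: [6]
Peg 2: []
Peg 3: [5, 1]

Derivation:
After move 1 (3->0):
Peg 0: [4]
Peg 1: [6, 2, 1]
Peg 2: [3]
Peg 3: [5]

After move 2 (1->0):
Peg 0: [4, 1]
Peg 1: [6, 2]
Peg 2: [3]
Peg 3: [5]

After move 3 (0->3):
Peg 0: [4]
Peg 1: [6, 2]
Peg 2: [3]
Peg 3: [5, 1]

After move 4 (2->0):
Peg 0: [4, 3]
Peg 1: [6, 2]
Peg 2: []
Peg 3: [5, 1]

After move 5 (3->2):
Peg 0: [4, 3]
Peg 1: [6, 2]
Peg 2: [1]
Peg 3: [5]

After move 6 (1->0):
Peg 0: [4, 3, 2]
Peg 1: [6]
Peg 2: [1]
Peg 3: [5]

After move 7 (2->3):
Peg 0: [4, 3, 2]
Peg 1: [6]
Peg 2: []
Peg 3: [5, 1]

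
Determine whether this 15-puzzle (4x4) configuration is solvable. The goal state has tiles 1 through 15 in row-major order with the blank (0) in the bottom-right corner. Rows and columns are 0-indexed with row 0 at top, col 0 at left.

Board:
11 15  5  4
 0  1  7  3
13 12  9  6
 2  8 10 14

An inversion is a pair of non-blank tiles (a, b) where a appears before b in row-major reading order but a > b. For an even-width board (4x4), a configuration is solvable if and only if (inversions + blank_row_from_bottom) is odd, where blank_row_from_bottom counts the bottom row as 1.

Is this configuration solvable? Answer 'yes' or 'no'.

Inversions: 49
Blank is in row 1 (0-indexed from top), which is row 3 counting from the bottom (bottom = 1).
49 + 3 = 52, which is even, so the puzzle is not solvable.

Answer: no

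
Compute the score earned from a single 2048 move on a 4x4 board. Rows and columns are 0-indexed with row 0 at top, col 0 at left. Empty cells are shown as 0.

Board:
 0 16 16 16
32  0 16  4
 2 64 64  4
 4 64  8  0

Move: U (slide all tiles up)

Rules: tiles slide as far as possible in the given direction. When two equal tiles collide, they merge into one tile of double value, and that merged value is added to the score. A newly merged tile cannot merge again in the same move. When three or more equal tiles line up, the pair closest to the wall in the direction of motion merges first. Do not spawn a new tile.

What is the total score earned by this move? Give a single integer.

Answer: 168

Derivation:
Slide up:
col 0: [0, 32, 2, 4] -> [32, 2, 4, 0]  score +0 (running 0)
col 1: [16, 0, 64, 64] -> [16, 128, 0, 0]  score +128 (running 128)
col 2: [16, 16, 64, 8] -> [32, 64, 8, 0]  score +32 (running 160)
col 3: [16, 4, 4, 0] -> [16, 8, 0, 0]  score +8 (running 168)
Board after move:
 32  16  32  16
  2 128  64   8
  4   0   8   0
  0   0   0   0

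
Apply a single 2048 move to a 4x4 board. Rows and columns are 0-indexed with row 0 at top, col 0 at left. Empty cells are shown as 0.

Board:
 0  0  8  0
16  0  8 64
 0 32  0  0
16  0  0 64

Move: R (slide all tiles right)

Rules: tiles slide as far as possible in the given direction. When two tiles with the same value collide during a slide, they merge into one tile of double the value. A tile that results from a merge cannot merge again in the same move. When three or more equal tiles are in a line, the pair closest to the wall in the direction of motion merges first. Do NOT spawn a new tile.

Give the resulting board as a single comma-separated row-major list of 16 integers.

Answer: 0, 0, 0, 8, 0, 16, 8, 64, 0, 0, 0, 32, 0, 0, 16, 64

Derivation:
Slide right:
row 0: [0, 0, 8, 0] -> [0, 0, 0, 8]
row 1: [16, 0, 8, 64] -> [0, 16, 8, 64]
row 2: [0, 32, 0, 0] -> [0, 0, 0, 32]
row 3: [16, 0, 0, 64] -> [0, 0, 16, 64]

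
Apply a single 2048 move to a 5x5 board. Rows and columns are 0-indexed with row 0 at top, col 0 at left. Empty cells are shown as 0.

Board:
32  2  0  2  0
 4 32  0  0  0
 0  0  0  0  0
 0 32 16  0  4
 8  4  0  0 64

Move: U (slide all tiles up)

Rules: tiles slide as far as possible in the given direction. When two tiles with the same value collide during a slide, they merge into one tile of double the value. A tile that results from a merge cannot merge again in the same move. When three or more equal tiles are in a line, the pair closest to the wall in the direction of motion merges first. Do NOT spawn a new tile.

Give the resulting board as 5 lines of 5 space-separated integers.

Answer: 32  2 16  2  4
 4 64  0  0 64
 8  4  0  0  0
 0  0  0  0  0
 0  0  0  0  0

Derivation:
Slide up:
col 0: [32, 4, 0, 0, 8] -> [32, 4, 8, 0, 0]
col 1: [2, 32, 0, 32, 4] -> [2, 64, 4, 0, 0]
col 2: [0, 0, 0, 16, 0] -> [16, 0, 0, 0, 0]
col 3: [2, 0, 0, 0, 0] -> [2, 0, 0, 0, 0]
col 4: [0, 0, 0, 4, 64] -> [4, 64, 0, 0, 0]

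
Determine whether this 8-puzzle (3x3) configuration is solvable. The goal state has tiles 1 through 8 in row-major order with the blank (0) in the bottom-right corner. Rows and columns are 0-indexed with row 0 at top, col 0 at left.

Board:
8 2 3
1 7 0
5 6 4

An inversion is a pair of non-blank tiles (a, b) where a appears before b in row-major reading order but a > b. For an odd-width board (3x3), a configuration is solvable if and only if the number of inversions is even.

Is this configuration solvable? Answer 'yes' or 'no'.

Answer: yes

Derivation:
Inversions (pairs i<j in row-major order where tile[i] > tile[j] > 0): 14
14 is even, so the puzzle is solvable.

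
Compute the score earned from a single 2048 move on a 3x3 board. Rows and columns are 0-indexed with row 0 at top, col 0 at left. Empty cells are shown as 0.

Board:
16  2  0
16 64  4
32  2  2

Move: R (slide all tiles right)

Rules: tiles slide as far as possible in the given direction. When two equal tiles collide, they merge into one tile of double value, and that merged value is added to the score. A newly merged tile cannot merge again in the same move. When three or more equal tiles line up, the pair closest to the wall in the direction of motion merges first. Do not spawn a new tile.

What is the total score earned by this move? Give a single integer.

Slide right:
row 0: [16, 2, 0] -> [0, 16, 2]  score +0 (running 0)
row 1: [16, 64, 4] -> [16, 64, 4]  score +0 (running 0)
row 2: [32, 2, 2] -> [0, 32, 4]  score +4 (running 4)
Board after move:
 0 16  2
16 64  4
 0 32  4

Answer: 4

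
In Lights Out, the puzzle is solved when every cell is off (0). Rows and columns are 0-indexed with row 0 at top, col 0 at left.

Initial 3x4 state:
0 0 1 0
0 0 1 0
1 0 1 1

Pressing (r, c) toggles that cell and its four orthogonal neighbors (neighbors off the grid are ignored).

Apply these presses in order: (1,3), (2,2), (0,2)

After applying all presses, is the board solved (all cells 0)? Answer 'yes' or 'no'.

Answer: no

Derivation:
After press 1 at (1,3):
0 0 1 1
0 0 0 1
1 0 1 0

After press 2 at (2,2):
0 0 1 1
0 0 1 1
1 1 0 1

After press 3 at (0,2):
0 1 0 0
0 0 0 1
1 1 0 1

Lights still on: 5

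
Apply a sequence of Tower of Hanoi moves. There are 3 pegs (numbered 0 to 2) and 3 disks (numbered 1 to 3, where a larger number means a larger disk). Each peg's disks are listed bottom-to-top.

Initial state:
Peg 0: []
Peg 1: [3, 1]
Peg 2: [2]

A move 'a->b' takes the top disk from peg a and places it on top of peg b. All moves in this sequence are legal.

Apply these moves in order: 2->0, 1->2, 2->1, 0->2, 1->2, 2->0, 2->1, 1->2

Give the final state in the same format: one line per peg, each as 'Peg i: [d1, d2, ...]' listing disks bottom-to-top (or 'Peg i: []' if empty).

After move 1 (2->0):
Peg 0: [2]
Peg 1: [3, 1]
Peg 2: []

After move 2 (1->2):
Peg 0: [2]
Peg 1: [3]
Peg 2: [1]

After move 3 (2->1):
Peg 0: [2]
Peg 1: [3, 1]
Peg 2: []

After move 4 (0->2):
Peg 0: []
Peg 1: [3, 1]
Peg 2: [2]

After move 5 (1->2):
Peg 0: []
Peg 1: [3]
Peg 2: [2, 1]

After move 6 (2->0):
Peg 0: [1]
Peg 1: [3]
Peg 2: [2]

After move 7 (2->1):
Peg 0: [1]
Peg 1: [3, 2]
Peg 2: []

After move 8 (1->2):
Peg 0: [1]
Peg 1: [3]
Peg 2: [2]

Answer: Peg 0: [1]
Peg 1: [3]
Peg 2: [2]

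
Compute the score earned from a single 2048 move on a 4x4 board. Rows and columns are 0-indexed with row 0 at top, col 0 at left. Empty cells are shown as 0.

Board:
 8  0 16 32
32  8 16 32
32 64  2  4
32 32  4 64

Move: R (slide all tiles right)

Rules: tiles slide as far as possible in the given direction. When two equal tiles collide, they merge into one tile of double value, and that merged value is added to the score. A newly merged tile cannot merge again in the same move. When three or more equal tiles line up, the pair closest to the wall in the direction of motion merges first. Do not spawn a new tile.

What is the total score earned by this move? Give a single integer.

Answer: 64

Derivation:
Slide right:
row 0: [8, 0, 16, 32] -> [0, 8, 16, 32]  score +0 (running 0)
row 1: [32, 8, 16, 32] -> [32, 8, 16, 32]  score +0 (running 0)
row 2: [32, 64, 2, 4] -> [32, 64, 2, 4]  score +0 (running 0)
row 3: [32, 32, 4, 64] -> [0, 64, 4, 64]  score +64 (running 64)
Board after move:
 0  8 16 32
32  8 16 32
32 64  2  4
 0 64  4 64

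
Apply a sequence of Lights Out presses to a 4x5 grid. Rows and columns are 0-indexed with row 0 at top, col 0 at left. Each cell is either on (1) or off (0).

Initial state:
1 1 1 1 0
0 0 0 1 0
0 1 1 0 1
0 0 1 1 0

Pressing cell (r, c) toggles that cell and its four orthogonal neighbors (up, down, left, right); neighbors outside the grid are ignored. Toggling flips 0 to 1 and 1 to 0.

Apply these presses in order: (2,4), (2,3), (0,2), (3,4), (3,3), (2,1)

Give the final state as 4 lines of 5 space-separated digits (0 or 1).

After press 1 at (2,4):
1 1 1 1 0
0 0 0 1 1
0 1 1 1 0
0 0 1 1 1

After press 2 at (2,3):
1 1 1 1 0
0 0 0 0 1
0 1 0 0 1
0 0 1 0 1

After press 3 at (0,2):
1 0 0 0 0
0 0 1 0 1
0 1 0 0 1
0 0 1 0 1

After press 4 at (3,4):
1 0 0 0 0
0 0 1 0 1
0 1 0 0 0
0 0 1 1 0

After press 5 at (3,3):
1 0 0 0 0
0 0 1 0 1
0 1 0 1 0
0 0 0 0 1

After press 6 at (2,1):
1 0 0 0 0
0 1 1 0 1
1 0 1 1 0
0 1 0 0 1

Answer: 1 0 0 0 0
0 1 1 0 1
1 0 1 1 0
0 1 0 0 1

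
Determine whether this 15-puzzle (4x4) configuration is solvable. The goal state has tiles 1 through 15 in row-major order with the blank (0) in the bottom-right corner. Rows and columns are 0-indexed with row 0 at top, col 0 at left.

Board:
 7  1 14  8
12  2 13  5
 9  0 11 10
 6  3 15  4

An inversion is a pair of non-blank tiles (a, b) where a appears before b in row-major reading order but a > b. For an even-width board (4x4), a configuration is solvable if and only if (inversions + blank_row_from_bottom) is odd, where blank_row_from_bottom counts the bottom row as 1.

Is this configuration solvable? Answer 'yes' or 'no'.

Answer: no

Derivation:
Inversions: 52
Blank is in row 2 (0-indexed from top), which is row 2 counting from the bottom (bottom = 1).
52 + 2 = 54, which is even, so the puzzle is not solvable.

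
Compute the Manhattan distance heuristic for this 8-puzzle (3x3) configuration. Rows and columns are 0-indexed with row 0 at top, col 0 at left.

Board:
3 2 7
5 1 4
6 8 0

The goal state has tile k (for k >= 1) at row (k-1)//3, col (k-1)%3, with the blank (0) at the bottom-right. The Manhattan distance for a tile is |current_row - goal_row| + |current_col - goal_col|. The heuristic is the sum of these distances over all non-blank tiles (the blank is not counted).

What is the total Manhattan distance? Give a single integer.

Tile 3: at (0,0), goal (0,2), distance |0-0|+|0-2| = 2
Tile 2: at (0,1), goal (0,1), distance |0-0|+|1-1| = 0
Tile 7: at (0,2), goal (2,0), distance |0-2|+|2-0| = 4
Tile 5: at (1,0), goal (1,1), distance |1-1|+|0-1| = 1
Tile 1: at (1,1), goal (0,0), distance |1-0|+|1-0| = 2
Tile 4: at (1,2), goal (1,0), distance |1-1|+|2-0| = 2
Tile 6: at (2,0), goal (1,2), distance |2-1|+|0-2| = 3
Tile 8: at (2,1), goal (2,1), distance |2-2|+|1-1| = 0
Sum: 2 + 0 + 4 + 1 + 2 + 2 + 3 + 0 = 14

Answer: 14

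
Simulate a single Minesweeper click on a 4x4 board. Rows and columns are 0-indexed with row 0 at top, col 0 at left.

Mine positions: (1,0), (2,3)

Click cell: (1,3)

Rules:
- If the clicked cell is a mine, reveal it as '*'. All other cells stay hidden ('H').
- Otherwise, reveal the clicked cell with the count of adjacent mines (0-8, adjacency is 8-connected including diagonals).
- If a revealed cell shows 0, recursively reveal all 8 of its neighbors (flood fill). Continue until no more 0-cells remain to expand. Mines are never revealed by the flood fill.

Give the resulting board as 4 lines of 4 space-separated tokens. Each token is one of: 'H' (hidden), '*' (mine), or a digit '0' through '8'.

H H H H
H H H 1
H H H H
H H H H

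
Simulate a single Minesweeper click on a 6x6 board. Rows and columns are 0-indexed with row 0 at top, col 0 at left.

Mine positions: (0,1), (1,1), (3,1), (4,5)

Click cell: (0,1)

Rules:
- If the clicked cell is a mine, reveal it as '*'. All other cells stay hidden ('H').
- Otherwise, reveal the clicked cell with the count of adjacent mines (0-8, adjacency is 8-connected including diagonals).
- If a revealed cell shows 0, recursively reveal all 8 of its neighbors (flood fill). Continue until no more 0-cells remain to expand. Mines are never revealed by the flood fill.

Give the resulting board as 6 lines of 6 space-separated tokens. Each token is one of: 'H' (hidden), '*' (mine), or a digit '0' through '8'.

H * H H H H
H H H H H H
H H H H H H
H H H H H H
H H H H H H
H H H H H H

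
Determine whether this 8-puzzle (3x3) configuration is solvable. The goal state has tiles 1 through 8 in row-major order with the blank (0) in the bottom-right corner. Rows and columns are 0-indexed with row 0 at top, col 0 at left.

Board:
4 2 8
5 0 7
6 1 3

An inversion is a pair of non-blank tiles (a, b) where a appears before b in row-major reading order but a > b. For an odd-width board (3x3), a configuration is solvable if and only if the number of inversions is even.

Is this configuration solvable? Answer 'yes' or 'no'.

Answer: yes

Derivation:
Inversions (pairs i<j in row-major order where tile[i] > tile[j] > 0): 16
16 is even, so the puzzle is solvable.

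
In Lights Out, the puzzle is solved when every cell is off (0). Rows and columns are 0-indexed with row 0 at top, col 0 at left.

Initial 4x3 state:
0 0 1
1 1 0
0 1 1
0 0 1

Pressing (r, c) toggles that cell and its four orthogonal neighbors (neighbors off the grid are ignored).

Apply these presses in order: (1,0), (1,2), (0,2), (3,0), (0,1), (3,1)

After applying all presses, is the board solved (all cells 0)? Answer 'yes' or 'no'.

Answer: yes

Derivation:
After press 1 at (1,0):
1 0 1
0 0 0
1 1 1
0 0 1

After press 2 at (1,2):
1 0 0
0 1 1
1 1 0
0 0 1

After press 3 at (0,2):
1 1 1
0 1 0
1 1 0
0 0 1

After press 4 at (3,0):
1 1 1
0 1 0
0 1 0
1 1 1

After press 5 at (0,1):
0 0 0
0 0 0
0 1 0
1 1 1

After press 6 at (3,1):
0 0 0
0 0 0
0 0 0
0 0 0

Lights still on: 0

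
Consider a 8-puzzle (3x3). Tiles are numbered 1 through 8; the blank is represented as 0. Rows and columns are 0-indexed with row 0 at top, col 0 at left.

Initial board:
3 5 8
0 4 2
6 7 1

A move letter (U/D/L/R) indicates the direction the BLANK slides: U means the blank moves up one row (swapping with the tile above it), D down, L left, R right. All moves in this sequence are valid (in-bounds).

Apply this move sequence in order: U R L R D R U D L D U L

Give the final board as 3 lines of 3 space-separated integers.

After move 1 (U):
0 5 8
3 4 2
6 7 1

After move 2 (R):
5 0 8
3 4 2
6 7 1

After move 3 (L):
0 5 8
3 4 2
6 7 1

After move 4 (R):
5 0 8
3 4 2
6 7 1

After move 5 (D):
5 4 8
3 0 2
6 7 1

After move 6 (R):
5 4 8
3 2 0
6 7 1

After move 7 (U):
5 4 0
3 2 8
6 7 1

After move 8 (D):
5 4 8
3 2 0
6 7 1

After move 9 (L):
5 4 8
3 0 2
6 7 1

After move 10 (D):
5 4 8
3 7 2
6 0 1

After move 11 (U):
5 4 8
3 0 2
6 7 1

After move 12 (L):
5 4 8
0 3 2
6 7 1

Answer: 5 4 8
0 3 2
6 7 1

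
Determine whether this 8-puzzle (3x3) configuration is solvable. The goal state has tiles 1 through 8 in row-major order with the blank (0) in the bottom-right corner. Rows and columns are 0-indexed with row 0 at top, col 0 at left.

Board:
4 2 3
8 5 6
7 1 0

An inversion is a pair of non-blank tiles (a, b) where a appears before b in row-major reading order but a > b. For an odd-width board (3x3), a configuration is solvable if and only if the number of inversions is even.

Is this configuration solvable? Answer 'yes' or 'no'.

Inversions (pairs i<j in row-major order where tile[i] > tile[j] > 0): 12
12 is even, so the puzzle is solvable.

Answer: yes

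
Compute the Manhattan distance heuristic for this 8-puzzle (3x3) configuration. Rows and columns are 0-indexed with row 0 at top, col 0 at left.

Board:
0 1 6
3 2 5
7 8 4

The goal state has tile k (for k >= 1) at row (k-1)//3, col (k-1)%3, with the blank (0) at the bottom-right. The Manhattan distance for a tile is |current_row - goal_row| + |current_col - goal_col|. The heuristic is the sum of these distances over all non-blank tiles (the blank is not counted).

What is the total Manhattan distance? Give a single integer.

Tile 1: (0,1)->(0,0) = 1
Tile 6: (0,2)->(1,2) = 1
Tile 3: (1,0)->(0,2) = 3
Tile 2: (1,1)->(0,1) = 1
Tile 5: (1,2)->(1,1) = 1
Tile 7: (2,0)->(2,0) = 0
Tile 8: (2,1)->(2,1) = 0
Tile 4: (2,2)->(1,0) = 3
Sum: 1 + 1 + 3 + 1 + 1 + 0 + 0 + 3 = 10

Answer: 10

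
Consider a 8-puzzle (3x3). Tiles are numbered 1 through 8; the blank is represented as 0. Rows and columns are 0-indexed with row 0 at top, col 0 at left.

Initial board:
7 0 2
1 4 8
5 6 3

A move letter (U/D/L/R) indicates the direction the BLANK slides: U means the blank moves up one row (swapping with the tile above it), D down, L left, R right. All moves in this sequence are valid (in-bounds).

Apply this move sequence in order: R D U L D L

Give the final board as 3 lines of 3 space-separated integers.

After move 1 (R):
7 2 0
1 4 8
5 6 3

After move 2 (D):
7 2 8
1 4 0
5 6 3

After move 3 (U):
7 2 0
1 4 8
5 6 3

After move 4 (L):
7 0 2
1 4 8
5 6 3

After move 5 (D):
7 4 2
1 0 8
5 6 3

After move 6 (L):
7 4 2
0 1 8
5 6 3

Answer: 7 4 2
0 1 8
5 6 3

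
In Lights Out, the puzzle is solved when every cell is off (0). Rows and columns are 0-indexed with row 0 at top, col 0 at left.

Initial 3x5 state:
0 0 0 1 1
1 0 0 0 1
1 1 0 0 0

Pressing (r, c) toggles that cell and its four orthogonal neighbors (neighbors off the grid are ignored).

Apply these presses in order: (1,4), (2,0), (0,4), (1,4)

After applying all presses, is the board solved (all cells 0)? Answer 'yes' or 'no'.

Answer: yes

Derivation:
After press 1 at (1,4):
0 0 0 1 0
1 0 0 1 0
1 1 0 0 1

After press 2 at (2,0):
0 0 0 1 0
0 0 0 1 0
0 0 0 0 1

After press 3 at (0,4):
0 0 0 0 1
0 0 0 1 1
0 0 0 0 1

After press 4 at (1,4):
0 0 0 0 0
0 0 0 0 0
0 0 0 0 0

Lights still on: 0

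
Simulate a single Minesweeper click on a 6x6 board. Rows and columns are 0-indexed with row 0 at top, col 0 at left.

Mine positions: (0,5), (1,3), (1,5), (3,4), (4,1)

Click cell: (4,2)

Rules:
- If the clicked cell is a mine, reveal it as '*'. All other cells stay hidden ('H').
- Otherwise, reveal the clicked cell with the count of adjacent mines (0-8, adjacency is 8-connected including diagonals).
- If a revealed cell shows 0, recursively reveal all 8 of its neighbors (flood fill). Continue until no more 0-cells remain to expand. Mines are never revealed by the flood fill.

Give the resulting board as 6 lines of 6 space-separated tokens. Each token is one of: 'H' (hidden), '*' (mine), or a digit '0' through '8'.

H H H H H H
H H H H H H
H H H H H H
H H H H H H
H H 1 H H H
H H H H H H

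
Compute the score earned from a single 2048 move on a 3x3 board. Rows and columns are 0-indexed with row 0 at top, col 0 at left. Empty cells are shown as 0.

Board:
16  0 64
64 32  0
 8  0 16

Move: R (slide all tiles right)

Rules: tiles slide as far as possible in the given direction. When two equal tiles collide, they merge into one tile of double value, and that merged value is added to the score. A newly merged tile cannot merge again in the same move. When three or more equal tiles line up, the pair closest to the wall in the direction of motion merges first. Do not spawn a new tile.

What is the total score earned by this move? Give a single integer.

Answer: 0

Derivation:
Slide right:
row 0: [16, 0, 64] -> [0, 16, 64]  score +0 (running 0)
row 1: [64, 32, 0] -> [0, 64, 32]  score +0 (running 0)
row 2: [8, 0, 16] -> [0, 8, 16]  score +0 (running 0)
Board after move:
 0 16 64
 0 64 32
 0  8 16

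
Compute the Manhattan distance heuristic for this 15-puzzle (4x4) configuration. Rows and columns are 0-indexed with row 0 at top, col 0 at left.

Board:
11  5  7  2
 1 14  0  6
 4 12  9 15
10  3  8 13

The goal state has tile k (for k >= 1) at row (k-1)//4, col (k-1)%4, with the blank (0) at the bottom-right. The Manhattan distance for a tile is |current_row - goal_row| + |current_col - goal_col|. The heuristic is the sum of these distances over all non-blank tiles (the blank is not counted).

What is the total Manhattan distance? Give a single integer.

Tile 11: (0,0)->(2,2) = 4
Tile 5: (0,1)->(1,0) = 2
Tile 7: (0,2)->(1,2) = 1
Tile 2: (0,3)->(0,1) = 2
Tile 1: (1,0)->(0,0) = 1
Tile 14: (1,1)->(3,1) = 2
Tile 6: (1,3)->(1,1) = 2
Tile 4: (2,0)->(0,3) = 5
Tile 12: (2,1)->(2,3) = 2
Tile 9: (2,2)->(2,0) = 2
Tile 15: (2,3)->(3,2) = 2
Tile 10: (3,0)->(2,1) = 2
Tile 3: (3,1)->(0,2) = 4
Tile 8: (3,2)->(1,3) = 3
Tile 13: (3,3)->(3,0) = 3
Sum: 4 + 2 + 1 + 2 + 1 + 2 + 2 + 5 + 2 + 2 + 2 + 2 + 4 + 3 + 3 = 37

Answer: 37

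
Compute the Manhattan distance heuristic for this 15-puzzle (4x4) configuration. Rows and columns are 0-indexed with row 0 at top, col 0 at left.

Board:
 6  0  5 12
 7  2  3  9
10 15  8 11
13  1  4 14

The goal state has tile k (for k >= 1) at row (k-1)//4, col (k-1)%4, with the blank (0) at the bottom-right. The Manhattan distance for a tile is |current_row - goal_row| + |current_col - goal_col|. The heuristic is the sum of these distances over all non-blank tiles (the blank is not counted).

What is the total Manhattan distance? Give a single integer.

Answer: 31

Derivation:
Tile 6: (0,0)->(1,1) = 2
Tile 5: (0,2)->(1,0) = 3
Tile 12: (0,3)->(2,3) = 2
Tile 7: (1,0)->(1,2) = 2
Tile 2: (1,1)->(0,1) = 1
Tile 3: (1,2)->(0,2) = 1
Tile 9: (1,3)->(2,0) = 4
Tile 10: (2,0)->(2,1) = 1
Tile 15: (2,1)->(3,2) = 2
Tile 8: (2,2)->(1,3) = 2
Tile 11: (2,3)->(2,2) = 1
Tile 13: (3,0)->(3,0) = 0
Tile 1: (3,1)->(0,0) = 4
Tile 4: (3,2)->(0,3) = 4
Tile 14: (3,3)->(3,1) = 2
Sum: 2 + 3 + 2 + 2 + 1 + 1 + 4 + 1 + 2 + 2 + 1 + 0 + 4 + 4 + 2 = 31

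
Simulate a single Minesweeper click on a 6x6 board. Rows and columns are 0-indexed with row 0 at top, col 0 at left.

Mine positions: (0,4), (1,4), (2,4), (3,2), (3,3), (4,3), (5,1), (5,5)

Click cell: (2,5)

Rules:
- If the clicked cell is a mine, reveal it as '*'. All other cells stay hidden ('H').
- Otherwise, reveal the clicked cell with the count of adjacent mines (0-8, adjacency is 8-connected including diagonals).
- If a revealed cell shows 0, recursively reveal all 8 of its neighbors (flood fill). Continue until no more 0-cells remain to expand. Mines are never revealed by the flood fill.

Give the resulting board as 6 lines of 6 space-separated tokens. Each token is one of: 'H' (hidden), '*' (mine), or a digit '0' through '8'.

H H H H H H
H H H H H H
H H H H H 2
H H H H H H
H H H H H H
H H H H H H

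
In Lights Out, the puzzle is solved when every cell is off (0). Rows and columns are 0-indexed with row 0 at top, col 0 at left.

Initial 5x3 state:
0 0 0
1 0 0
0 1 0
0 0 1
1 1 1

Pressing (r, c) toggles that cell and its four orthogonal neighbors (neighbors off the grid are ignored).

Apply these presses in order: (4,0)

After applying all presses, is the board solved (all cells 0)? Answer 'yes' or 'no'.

After press 1 at (4,0):
0 0 0
1 0 0
0 1 0
1 0 1
0 0 1

Lights still on: 5

Answer: no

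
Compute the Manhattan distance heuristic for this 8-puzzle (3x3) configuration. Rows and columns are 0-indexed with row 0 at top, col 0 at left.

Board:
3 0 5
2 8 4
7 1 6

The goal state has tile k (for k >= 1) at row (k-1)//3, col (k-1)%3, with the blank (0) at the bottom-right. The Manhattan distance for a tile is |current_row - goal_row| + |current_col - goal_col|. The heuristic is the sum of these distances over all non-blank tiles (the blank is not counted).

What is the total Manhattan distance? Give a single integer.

Answer: 13

Derivation:
Tile 3: (0,0)->(0,2) = 2
Tile 5: (0,2)->(1,1) = 2
Tile 2: (1,0)->(0,1) = 2
Tile 8: (1,1)->(2,1) = 1
Tile 4: (1,2)->(1,0) = 2
Tile 7: (2,0)->(2,0) = 0
Tile 1: (2,1)->(0,0) = 3
Tile 6: (2,2)->(1,2) = 1
Sum: 2 + 2 + 2 + 1 + 2 + 0 + 3 + 1 = 13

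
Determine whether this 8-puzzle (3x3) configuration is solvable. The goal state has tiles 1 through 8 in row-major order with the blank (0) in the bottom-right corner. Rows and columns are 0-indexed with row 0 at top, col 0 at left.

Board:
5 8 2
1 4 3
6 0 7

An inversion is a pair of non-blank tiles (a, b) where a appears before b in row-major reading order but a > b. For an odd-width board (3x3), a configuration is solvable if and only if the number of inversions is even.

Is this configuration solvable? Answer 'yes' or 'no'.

Answer: yes

Derivation:
Inversions (pairs i<j in row-major order where tile[i] > tile[j] > 0): 12
12 is even, so the puzzle is solvable.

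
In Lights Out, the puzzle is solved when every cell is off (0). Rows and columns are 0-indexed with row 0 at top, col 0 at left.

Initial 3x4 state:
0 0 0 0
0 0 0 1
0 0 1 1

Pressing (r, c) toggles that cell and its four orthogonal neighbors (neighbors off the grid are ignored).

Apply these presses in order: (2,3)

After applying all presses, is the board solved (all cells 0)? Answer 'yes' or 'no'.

Answer: yes

Derivation:
After press 1 at (2,3):
0 0 0 0
0 0 0 0
0 0 0 0

Lights still on: 0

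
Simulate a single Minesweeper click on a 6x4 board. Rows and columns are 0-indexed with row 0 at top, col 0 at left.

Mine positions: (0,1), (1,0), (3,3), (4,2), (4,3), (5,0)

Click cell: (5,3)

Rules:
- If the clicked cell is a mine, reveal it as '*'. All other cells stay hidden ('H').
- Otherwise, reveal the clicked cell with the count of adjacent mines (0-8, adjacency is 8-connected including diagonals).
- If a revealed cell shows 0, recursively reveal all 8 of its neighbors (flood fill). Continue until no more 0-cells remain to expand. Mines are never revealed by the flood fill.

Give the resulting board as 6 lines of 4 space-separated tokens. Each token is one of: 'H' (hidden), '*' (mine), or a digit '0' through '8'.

H H H H
H H H H
H H H H
H H H H
H H H H
H H H 2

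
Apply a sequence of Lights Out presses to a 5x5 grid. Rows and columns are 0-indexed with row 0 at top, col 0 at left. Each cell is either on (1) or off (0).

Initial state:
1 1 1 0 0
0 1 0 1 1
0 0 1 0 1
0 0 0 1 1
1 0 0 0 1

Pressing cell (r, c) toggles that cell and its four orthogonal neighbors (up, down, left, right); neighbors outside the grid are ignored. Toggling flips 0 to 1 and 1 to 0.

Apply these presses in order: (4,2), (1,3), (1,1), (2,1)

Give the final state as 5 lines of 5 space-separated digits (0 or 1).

Answer: 1 0 1 1 0
1 1 0 0 0
1 0 0 1 1
0 1 1 1 1
1 1 1 1 1

Derivation:
After press 1 at (4,2):
1 1 1 0 0
0 1 0 1 1
0 0 1 0 1
0 0 1 1 1
1 1 1 1 1

After press 2 at (1,3):
1 1 1 1 0
0 1 1 0 0
0 0 1 1 1
0 0 1 1 1
1 1 1 1 1

After press 3 at (1,1):
1 0 1 1 0
1 0 0 0 0
0 1 1 1 1
0 0 1 1 1
1 1 1 1 1

After press 4 at (2,1):
1 0 1 1 0
1 1 0 0 0
1 0 0 1 1
0 1 1 1 1
1 1 1 1 1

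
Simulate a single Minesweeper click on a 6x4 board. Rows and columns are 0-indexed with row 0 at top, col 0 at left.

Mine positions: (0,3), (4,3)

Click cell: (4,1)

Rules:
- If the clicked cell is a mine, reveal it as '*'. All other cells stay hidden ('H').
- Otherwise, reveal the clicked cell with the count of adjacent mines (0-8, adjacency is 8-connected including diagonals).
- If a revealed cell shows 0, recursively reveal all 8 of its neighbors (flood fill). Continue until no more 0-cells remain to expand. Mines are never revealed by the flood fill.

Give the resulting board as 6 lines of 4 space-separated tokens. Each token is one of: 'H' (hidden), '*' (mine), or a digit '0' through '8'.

0 0 1 H
0 0 1 1
0 0 0 0
0 0 1 1
0 0 1 H
0 0 1 H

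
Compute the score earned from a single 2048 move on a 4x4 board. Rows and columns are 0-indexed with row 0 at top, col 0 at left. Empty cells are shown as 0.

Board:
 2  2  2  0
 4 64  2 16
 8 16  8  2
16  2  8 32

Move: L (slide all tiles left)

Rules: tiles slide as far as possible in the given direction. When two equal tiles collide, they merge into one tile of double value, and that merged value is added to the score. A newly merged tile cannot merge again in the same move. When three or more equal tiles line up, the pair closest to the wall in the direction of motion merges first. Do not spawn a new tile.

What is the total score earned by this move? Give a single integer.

Slide left:
row 0: [2, 2, 2, 0] -> [4, 2, 0, 0]  score +4 (running 4)
row 1: [4, 64, 2, 16] -> [4, 64, 2, 16]  score +0 (running 4)
row 2: [8, 16, 8, 2] -> [8, 16, 8, 2]  score +0 (running 4)
row 3: [16, 2, 8, 32] -> [16, 2, 8, 32]  score +0 (running 4)
Board after move:
 4  2  0  0
 4 64  2 16
 8 16  8  2
16  2  8 32

Answer: 4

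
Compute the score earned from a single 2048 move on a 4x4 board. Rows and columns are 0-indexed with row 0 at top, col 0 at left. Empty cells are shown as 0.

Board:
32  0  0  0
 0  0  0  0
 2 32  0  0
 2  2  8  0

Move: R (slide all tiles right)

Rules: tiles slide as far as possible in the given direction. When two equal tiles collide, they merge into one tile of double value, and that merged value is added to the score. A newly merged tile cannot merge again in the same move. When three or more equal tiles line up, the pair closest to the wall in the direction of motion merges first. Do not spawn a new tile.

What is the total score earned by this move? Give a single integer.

Answer: 4

Derivation:
Slide right:
row 0: [32, 0, 0, 0] -> [0, 0, 0, 32]  score +0 (running 0)
row 1: [0, 0, 0, 0] -> [0, 0, 0, 0]  score +0 (running 0)
row 2: [2, 32, 0, 0] -> [0, 0, 2, 32]  score +0 (running 0)
row 3: [2, 2, 8, 0] -> [0, 0, 4, 8]  score +4 (running 4)
Board after move:
 0  0  0 32
 0  0  0  0
 0  0  2 32
 0  0  4  8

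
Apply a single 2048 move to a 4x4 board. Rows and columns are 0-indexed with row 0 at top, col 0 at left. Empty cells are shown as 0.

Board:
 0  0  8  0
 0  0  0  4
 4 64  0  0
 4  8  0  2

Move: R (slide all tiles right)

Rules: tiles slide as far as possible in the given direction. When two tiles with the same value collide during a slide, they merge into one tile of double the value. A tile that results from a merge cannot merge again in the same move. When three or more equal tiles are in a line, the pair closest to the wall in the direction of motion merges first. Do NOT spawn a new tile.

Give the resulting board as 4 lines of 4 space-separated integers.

Slide right:
row 0: [0, 0, 8, 0] -> [0, 0, 0, 8]
row 1: [0, 0, 0, 4] -> [0, 0, 0, 4]
row 2: [4, 64, 0, 0] -> [0, 0, 4, 64]
row 3: [4, 8, 0, 2] -> [0, 4, 8, 2]

Answer:  0  0  0  8
 0  0  0  4
 0  0  4 64
 0  4  8  2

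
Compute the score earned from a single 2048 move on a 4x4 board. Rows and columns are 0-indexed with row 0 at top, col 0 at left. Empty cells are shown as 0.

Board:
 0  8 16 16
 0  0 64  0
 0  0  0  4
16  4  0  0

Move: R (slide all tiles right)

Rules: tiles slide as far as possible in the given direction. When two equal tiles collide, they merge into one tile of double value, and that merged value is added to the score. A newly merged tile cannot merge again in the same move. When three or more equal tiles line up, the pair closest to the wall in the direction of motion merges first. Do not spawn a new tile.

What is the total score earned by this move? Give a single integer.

Answer: 32

Derivation:
Slide right:
row 0: [0, 8, 16, 16] -> [0, 0, 8, 32]  score +32 (running 32)
row 1: [0, 0, 64, 0] -> [0, 0, 0, 64]  score +0 (running 32)
row 2: [0, 0, 0, 4] -> [0, 0, 0, 4]  score +0 (running 32)
row 3: [16, 4, 0, 0] -> [0, 0, 16, 4]  score +0 (running 32)
Board after move:
 0  0  8 32
 0  0  0 64
 0  0  0  4
 0  0 16  4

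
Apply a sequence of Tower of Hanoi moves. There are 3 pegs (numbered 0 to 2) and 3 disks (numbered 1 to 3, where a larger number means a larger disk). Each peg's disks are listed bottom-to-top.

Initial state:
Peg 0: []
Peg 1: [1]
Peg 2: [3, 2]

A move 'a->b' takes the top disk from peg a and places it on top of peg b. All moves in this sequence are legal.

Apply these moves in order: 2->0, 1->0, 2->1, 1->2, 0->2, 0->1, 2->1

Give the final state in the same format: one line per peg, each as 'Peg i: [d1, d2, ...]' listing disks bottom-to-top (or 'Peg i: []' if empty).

After move 1 (2->0):
Peg 0: [2]
Peg 1: [1]
Peg 2: [3]

After move 2 (1->0):
Peg 0: [2, 1]
Peg 1: []
Peg 2: [3]

After move 3 (2->1):
Peg 0: [2, 1]
Peg 1: [3]
Peg 2: []

After move 4 (1->2):
Peg 0: [2, 1]
Peg 1: []
Peg 2: [3]

After move 5 (0->2):
Peg 0: [2]
Peg 1: []
Peg 2: [3, 1]

After move 6 (0->1):
Peg 0: []
Peg 1: [2]
Peg 2: [3, 1]

After move 7 (2->1):
Peg 0: []
Peg 1: [2, 1]
Peg 2: [3]

Answer: Peg 0: []
Peg 1: [2, 1]
Peg 2: [3]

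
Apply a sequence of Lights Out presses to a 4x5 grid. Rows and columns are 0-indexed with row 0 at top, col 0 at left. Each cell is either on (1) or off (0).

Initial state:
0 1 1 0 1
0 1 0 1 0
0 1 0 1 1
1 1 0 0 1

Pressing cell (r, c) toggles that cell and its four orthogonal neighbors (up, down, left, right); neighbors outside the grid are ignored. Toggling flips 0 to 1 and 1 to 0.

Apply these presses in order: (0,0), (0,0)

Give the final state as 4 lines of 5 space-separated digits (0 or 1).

Answer: 0 1 1 0 1
0 1 0 1 0
0 1 0 1 1
1 1 0 0 1

Derivation:
After press 1 at (0,0):
1 0 1 0 1
1 1 0 1 0
0 1 0 1 1
1 1 0 0 1

After press 2 at (0,0):
0 1 1 0 1
0 1 0 1 0
0 1 0 1 1
1 1 0 0 1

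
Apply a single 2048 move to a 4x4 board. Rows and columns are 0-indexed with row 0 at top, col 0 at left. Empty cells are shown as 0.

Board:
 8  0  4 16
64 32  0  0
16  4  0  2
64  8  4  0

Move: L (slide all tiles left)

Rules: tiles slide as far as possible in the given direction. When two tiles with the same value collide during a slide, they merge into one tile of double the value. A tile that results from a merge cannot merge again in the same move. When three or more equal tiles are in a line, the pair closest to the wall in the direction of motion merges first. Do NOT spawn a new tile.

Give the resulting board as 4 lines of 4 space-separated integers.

Answer:  8  4 16  0
64 32  0  0
16  4  2  0
64  8  4  0

Derivation:
Slide left:
row 0: [8, 0, 4, 16] -> [8, 4, 16, 0]
row 1: [64, 32, 0, 0] -> [64, 32, 0, 0]
row 2: [16, 4, 0, 2] -> [16, 4, 2, 0]
row 3: [64, 8, 4, 0] -> [64, 8, 4, 0]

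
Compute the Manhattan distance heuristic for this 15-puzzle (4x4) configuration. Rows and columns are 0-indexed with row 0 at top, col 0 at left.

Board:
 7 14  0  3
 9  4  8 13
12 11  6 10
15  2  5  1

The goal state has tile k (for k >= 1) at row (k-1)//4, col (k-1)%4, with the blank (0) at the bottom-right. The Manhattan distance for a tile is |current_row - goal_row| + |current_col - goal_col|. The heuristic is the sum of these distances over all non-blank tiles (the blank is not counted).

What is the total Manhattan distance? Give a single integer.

Tile 7: (0,0)->(1,2) = 3
Tile 14: (0,1)->(3,1) = 3
Tile 3: (0,3)->(0,2) = 1
Tile 9: (1,0)->(2,0) = 1
Tile 4: (1,1)->(0,3) = 3
Tile 8: (1,2)->(1,3) = 1
Tile 13: (1,3)->(3,0) = 5
Tile 12: (2,0)->(2,3) = 3
Tile 11: (2,1)->(2,2) = 1
Tile 6: (2,2)->(1,1) = 2
Tile 10: (2,3)->(2,1) = 2
Tile 15: (3,0)->(3,2) = 2
Tile 2: (3,1)->(0,1) = 3
Tile 5: (3,2)->(1,0) = 4
Tile 1: (3,3)->(0,0) = 6
Sum: 3 + 3 + 1 + 1 + 3 + 1 + 5 + 3 + 1 + 2 + 2 + 2 + 3 + 4 + 6 = 40

Answer: 40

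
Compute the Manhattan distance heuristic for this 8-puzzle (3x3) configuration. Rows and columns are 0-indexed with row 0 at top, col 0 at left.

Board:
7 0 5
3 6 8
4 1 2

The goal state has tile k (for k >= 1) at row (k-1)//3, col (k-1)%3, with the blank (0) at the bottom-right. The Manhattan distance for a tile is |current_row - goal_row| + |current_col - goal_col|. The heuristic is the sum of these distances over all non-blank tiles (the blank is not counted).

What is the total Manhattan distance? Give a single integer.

Answer: 17

Derivation:
Tile 7: (0,0)->(2,0) = 2
Tile 5: (0,2)->(1,1) = 2
Tile 3: (1,0)->(0,2) = 3
Tile 6: (1,1)->(1,2) = 1
Tile 8: (1,2)->(2,1) = 2
Tile 4: (2,0)->(1,0) = 1
Tile 1: (2,1)->(0,0) = 3
Tile 2: (2,2)->(0,1) = 3
Sum: 2 + 2 + 3 + 1 + 2 + 1 + 3 + 3 = 17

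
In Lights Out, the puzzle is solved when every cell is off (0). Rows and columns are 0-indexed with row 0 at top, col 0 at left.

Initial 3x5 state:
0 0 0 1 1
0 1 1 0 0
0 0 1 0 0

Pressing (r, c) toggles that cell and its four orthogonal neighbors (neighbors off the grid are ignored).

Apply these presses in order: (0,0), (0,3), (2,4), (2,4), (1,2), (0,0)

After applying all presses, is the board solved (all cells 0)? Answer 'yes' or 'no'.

After press 1 at (0,0):
1 1 0 1 1
1 1 1 0 0
0 0 1 0 0

After press 2 at (0,3):
1 1 1 0 0
1 1 1 1 0
0 0 1 0 0

After press 3 at (2,4):
1 1 1 0 0
1 1 1 1 1
0 0 1 1 1

After press 4 at (2,4):
1 1 1 0 0
1 1 1 1 0
0 0 1 0 0

After press 5 at (1,2):
1 1 0 0 0
1 0 0 0 0
0 0 0 0 0

After press 6 at (0,0):
0 0 0 0 0
0 0 0 0 0
0 0 0 0 0

Lights still on: 0

Answer: yes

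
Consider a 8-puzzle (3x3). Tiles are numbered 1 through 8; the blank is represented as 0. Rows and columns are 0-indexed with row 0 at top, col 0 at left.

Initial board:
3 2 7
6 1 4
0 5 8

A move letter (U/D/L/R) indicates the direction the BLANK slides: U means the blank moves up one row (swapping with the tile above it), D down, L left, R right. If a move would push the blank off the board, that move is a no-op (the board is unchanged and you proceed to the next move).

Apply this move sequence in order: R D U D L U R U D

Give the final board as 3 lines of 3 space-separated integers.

After move 1 (R):
3 2 7
6 1 4
5 0 8

After move 2 (D):
3 2 7
6 1 4
5 0 8

After move 3 (U):
3 2 7
6 0 4
5 1 8

After move 4 (D):
3 2 7
6 1 4
5 0 8

After move 5 (L):
3 2 7
6 1 4
0 5 8

After move 6 (U):
3 2 7
0 1 4
6 5 8

After move 7 (R):
3 2 7
1 0 4
6 5 8

After move 8 (U):
3 0 7
1 2 4
6 5 8

After move 9 (D):
3 2 7
1 0 4
6 5 8

Answer: 3 2 7
1 0 4
6 5 8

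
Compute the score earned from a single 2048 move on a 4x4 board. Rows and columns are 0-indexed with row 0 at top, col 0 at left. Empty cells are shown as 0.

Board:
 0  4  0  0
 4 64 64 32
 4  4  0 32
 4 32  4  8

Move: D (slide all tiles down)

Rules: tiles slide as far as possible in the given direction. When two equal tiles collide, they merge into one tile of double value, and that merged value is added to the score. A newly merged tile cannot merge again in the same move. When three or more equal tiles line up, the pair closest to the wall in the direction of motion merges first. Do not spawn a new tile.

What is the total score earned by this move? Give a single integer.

Slide down:
col 0: [0, 4, 4, 4] -> [0, 0, 4, 8]  score +8 (running 8)
col 1: [4, 64, 4, 32] -> [4, 64, 4, 32]  score +0 (running 8)
col 2: [0, 64, 0, 4] -> [0, 0, 64, 4]  score +0 (running 8)
col 3: [0, 32, 32, 8] -> [0, 0, 64, 8]  score +64 (running 72)
Board after move:
 0  4  0  0
 0 64  0  0
 4  4 64 64
 8 32  4  8

Answer: 72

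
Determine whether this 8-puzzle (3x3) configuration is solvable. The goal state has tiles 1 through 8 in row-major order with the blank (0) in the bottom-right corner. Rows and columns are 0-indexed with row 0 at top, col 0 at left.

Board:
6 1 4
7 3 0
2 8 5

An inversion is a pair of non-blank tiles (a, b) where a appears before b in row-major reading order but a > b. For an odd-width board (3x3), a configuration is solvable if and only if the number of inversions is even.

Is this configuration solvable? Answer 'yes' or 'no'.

Inversions (pairs i<j in row-major order where tile[i] > tile[j] > 0): 12
12 is even, so the puzzle is solvable.

Answer: yes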